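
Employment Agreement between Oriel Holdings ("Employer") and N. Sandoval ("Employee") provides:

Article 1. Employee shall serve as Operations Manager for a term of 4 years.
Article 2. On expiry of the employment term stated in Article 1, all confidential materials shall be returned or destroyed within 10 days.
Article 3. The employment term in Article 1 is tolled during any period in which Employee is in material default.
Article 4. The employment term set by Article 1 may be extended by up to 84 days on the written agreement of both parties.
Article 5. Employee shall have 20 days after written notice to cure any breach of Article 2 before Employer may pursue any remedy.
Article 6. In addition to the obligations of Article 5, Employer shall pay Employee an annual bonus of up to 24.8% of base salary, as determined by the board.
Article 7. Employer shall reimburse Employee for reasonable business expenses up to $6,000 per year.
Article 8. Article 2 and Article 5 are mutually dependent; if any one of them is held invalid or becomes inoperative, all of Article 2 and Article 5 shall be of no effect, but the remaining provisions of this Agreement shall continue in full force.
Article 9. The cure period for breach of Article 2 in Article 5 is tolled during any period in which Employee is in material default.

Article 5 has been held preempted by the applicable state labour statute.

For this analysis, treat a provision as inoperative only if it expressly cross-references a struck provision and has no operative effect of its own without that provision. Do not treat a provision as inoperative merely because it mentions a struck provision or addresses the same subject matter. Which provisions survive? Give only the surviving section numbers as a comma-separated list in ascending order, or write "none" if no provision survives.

Article 5 is struck. Article 9 has no operative effect of its own apart from Article 5 and is therefore inoperative. Although Article 6 refers to Article 5, its operative terms do not depend on Article 5, so it remains in effect. Article 8 declares Article 2 and Article 5 mutually dependent; since one of them has fallen, all of them are of no effect. That brings down Article 2 as well. The remainder continues in force under Article 8. The provisions still in force are Article 1, Article 3, Article 4, Article 6, Article 7, and Article 8.

1, 3, 4, 6, 7, 8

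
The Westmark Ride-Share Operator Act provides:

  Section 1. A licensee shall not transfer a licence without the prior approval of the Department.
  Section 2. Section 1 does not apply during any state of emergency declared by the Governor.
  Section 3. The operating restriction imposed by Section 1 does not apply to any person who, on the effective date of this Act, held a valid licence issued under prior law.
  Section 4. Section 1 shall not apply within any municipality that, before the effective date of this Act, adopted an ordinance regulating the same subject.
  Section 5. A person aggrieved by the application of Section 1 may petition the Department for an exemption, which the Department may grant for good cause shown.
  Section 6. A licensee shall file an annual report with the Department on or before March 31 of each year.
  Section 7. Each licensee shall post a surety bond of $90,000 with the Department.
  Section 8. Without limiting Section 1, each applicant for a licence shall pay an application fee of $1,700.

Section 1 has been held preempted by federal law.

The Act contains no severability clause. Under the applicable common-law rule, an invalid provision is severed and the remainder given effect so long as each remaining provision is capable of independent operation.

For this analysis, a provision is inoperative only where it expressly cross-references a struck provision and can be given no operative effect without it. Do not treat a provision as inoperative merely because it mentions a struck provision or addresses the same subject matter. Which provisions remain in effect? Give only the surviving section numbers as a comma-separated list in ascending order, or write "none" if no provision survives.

6, 7, 8

Section 1 is struck. Section 2 operates only by reference to Section 1, so it falls with Section 1. Section 3 has no operative effect of its own apart from Section 1 and is therefore inoperative. Section 4 has no operative effect of its own apart from Section 1 and is therefore inoperative. Section 5 merely fixes the exemption procedure for Section 1; with Section 1 gone it has nothing to operate on and falls away. Although Section 8 refers to Section 1, its operative terms do not depend on Section 1, so it remains in effect. Under the stated default rule, only provisions that cannot operate independently fall away; the rest are enforced. That leaves Section 6, Section 7, and Section 8 in effect.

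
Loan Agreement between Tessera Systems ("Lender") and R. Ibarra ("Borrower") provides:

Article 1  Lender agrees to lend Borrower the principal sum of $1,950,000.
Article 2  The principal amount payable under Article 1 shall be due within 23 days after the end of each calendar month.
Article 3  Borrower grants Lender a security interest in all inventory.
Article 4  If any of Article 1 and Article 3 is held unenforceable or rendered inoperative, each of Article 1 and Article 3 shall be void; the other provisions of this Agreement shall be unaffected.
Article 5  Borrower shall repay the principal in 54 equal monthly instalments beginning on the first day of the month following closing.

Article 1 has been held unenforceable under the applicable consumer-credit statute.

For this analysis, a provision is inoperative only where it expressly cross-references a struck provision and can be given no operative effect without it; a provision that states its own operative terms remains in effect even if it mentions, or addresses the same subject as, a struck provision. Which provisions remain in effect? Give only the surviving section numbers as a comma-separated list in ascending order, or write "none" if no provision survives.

Article 1 is struck. Article 2 operates only by reference to Article 1, so it falls with Article 1. Article 4 declares Article 1 and Article 3 mutually dependent; since one of them has fallen, all of them are of no effect. That brings down Article 3 as well. The remainder continues in force under Article 4. The provisions still in force are Article 4 and Article 5.

4, 5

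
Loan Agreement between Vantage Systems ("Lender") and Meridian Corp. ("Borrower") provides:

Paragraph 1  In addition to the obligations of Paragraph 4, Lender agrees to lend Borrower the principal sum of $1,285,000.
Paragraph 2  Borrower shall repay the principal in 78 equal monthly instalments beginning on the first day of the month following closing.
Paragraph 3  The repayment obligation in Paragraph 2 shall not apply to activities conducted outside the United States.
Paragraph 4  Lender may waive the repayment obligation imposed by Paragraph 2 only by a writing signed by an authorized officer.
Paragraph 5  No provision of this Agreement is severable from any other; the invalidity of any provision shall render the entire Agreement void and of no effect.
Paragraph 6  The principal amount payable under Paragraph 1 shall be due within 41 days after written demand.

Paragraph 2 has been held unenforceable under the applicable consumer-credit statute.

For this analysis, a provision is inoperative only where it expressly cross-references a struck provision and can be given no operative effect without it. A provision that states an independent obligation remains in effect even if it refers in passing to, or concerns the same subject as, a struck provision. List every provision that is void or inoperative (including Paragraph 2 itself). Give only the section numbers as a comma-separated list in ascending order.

1, 2, 3, 4, 5, 6

Paragraph 2 is struck. The whole of Paragraph 3 is the carve-out from the repayment obligation, defined by reference to Paragraph 2, so Paragraph 3 cannot stand once Paragraph 2 is removed. Paragraph 4 has no operative effect of its own apart from Paragraph 2 and is therefore inoperative. Paragraph 5 provides that the Agreement is not severable, so the invalidity of any one provision voids the entire Agreement. No provision of the Agreement survives.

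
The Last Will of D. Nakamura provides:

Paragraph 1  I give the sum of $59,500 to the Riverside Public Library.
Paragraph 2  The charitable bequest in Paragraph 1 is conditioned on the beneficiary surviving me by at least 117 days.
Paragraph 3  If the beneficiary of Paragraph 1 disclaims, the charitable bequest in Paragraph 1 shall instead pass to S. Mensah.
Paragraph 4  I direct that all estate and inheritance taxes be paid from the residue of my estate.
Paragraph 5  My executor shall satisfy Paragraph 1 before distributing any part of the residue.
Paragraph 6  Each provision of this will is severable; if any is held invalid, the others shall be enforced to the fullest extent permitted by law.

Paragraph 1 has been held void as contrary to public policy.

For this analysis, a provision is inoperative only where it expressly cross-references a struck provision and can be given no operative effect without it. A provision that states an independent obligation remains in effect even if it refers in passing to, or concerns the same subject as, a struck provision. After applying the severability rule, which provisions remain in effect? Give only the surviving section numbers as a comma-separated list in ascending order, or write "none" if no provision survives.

Paragraph 1 is struck. Paragraph 2 merely fixes the survivorship condition on Paragraph 1; with Paragraph 1 gone it has nothing to operate on and falls away. Paragraph 3 merely fixes the alternative disposition for Paragraph 1; with Paragraph 1 gone it has nothing to operate on and falls away. Paragraph 5 has no operative effect of its own apart from Paragraph 1 and is therefore inoperative. Paragraph 6 is a severability clause and preserves every provision that can still be given independent effect. Paragraph 4 and Paragraph 6 remain in effect.

4, 6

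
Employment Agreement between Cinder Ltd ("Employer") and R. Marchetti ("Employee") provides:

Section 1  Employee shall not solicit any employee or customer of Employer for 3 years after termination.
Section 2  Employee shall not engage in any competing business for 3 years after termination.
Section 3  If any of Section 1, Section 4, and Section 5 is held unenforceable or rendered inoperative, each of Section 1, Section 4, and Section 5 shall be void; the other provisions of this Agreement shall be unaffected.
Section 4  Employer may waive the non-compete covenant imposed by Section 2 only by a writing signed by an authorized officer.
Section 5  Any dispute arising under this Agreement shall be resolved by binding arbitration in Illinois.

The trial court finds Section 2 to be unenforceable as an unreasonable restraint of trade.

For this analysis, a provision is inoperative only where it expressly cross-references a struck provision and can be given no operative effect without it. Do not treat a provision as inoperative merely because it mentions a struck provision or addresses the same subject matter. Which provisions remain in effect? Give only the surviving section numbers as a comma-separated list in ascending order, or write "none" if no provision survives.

3

Section 2 is struck. Section 4 operates only by reference to Section 2, so it falls with Section 2. Section 3 declares Section 1, Section 4, and Section 5 mutually dependent; since one of them has fallen, all of them are of no effect. That brings down Section 1 and Section 5 as well. The remainder continues in force under Section 3. Only Section 3 remains in effect.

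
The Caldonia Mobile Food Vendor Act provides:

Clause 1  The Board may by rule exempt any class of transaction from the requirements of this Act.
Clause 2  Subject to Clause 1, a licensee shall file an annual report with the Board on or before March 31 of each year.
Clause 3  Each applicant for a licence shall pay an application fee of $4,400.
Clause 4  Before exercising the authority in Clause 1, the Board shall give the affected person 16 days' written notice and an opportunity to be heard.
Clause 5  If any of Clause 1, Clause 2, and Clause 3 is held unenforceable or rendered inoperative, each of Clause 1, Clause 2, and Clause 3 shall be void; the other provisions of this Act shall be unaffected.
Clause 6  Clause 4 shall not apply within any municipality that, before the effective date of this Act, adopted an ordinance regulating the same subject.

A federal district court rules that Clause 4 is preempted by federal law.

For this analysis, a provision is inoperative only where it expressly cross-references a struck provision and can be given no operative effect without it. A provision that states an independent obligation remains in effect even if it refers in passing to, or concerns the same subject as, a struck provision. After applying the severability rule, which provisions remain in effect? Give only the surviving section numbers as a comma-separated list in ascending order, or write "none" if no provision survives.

1, 2, 3, 5

Clause 4 is struck. The only function of Clause 6 is the local-preemption carve-out from Clause 4, so it cannot stand once Clause 4 is removed. Clause 5 ties Clause 1, Clause 2, and Clause 3 together, but none of those is affected here; the remaining provisions continue in force under Clause 5. The provisions still in force are Clause 1, Clause 2, Clause 3, and Clause 5.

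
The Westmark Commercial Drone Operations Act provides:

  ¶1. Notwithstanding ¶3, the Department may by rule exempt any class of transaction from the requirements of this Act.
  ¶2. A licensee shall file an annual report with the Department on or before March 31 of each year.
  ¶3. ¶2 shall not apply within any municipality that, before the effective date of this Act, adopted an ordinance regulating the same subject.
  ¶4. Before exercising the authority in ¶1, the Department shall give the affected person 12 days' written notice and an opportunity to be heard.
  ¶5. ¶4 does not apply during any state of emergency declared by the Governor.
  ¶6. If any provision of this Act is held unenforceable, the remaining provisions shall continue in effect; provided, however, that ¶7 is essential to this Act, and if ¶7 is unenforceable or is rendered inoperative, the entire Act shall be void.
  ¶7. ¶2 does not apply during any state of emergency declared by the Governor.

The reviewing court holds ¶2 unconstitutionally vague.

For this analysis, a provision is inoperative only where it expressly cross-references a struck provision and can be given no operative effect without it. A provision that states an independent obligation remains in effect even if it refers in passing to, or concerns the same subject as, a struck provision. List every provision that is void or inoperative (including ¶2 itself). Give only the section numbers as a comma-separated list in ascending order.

¶2 is struck. ¶3 operates only by reference to ¶2, so it falls with ¶2. ¶7 has no operative effect of its own apart from ¶2 and is therefore inoperative. ¶6 makes ¶7 an essential term, and ¶7 has been rendered inoperative by the cascade; under ¶6, the entire Act is therefore void. No provision of the Act survives.

1, 2, 3, 4, 5, 6, 7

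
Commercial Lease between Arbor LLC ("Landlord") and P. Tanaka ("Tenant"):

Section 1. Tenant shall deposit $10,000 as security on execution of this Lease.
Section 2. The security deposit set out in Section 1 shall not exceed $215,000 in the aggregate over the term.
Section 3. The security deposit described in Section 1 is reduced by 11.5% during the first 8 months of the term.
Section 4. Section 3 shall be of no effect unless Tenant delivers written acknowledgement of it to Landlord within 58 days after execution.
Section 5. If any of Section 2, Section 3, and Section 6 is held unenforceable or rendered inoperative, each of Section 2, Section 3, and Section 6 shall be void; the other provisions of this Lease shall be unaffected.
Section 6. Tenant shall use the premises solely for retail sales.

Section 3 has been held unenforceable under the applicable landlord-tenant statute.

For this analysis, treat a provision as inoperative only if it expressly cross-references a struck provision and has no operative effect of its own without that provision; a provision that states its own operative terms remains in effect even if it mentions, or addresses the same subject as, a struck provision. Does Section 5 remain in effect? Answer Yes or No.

Yes

Section 3 is struck. The only function of Section 4 is the acknowledgement condition for Section 3, so it cannot stand once Section 3 is removed. Section 5 declares Section 2, Section 3, and Section 6 mutually dependent; since one of them has fallen, all of them are of no effect. That brings down Section 2 and Section 6 as well. The remainder continues in force under Section 5. The provisions still in force are Section 1 and Section 5. Section 5 is among the surviving provisions, so the answer is yes.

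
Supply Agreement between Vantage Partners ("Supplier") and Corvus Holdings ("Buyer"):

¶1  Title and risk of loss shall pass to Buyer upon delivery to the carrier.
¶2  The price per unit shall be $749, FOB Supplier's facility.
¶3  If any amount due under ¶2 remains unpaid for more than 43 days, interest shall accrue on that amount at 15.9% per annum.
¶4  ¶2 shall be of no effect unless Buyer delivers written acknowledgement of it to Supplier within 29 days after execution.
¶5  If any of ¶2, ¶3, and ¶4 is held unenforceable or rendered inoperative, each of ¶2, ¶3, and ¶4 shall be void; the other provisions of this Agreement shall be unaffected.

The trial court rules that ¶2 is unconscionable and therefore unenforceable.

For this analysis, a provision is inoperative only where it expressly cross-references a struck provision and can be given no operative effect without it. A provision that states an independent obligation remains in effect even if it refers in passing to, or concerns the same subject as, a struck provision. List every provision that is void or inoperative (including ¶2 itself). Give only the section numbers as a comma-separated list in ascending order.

2, 3, 4

¶2 is struck. The whole of ¶3 is the default interest on the unit price, defined by reference to ¶2, so ¶3 cannot stand once ¶2 is removed. ¶4 merely fixes the acknowledgement condition for ¶2; with ¶2 gone it has nothing to operate on and falls away. ¶5 declares ¶2, ¶3, and ¶4 mutually dependent; since one of them has fallen, all of them are of no effect. The remainder continues in force under ¶5. ¶1 and ¶5 remain in effect.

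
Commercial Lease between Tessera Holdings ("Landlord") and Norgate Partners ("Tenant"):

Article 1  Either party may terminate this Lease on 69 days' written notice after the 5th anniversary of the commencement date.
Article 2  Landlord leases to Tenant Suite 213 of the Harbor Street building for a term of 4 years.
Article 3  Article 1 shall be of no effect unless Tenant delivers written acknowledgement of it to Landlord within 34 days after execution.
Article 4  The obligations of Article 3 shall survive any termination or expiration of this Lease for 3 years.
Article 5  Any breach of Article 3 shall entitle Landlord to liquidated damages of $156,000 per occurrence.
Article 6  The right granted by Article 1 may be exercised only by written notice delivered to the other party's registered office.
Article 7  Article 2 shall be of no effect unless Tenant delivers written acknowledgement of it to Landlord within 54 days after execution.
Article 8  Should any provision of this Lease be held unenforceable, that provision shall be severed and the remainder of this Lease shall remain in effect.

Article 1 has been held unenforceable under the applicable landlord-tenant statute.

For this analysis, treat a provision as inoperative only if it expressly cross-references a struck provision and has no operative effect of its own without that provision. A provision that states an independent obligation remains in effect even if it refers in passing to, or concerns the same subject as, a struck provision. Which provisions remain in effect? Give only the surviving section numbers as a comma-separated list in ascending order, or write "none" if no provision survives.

Article 1 is struck. Article 3 operates only by reference to Article 1, so it falls with Article 1. Article 6 has no operative effect of its own apart from Article 1 and is therefore inoperative. Article 4 has no operative effect of its own apart from Article 3 and is therefore inoperative. Article 5 does nothing except set the liquidated-damages amount by reference to Article 3; with Article 3 gone it has no independent effect and is inoperative. Article 8 is a severability clause and preserves every provision that can still be given independent effect. The provisions still in force are Article 2, Article 7, and Article 8.

2, 7, 8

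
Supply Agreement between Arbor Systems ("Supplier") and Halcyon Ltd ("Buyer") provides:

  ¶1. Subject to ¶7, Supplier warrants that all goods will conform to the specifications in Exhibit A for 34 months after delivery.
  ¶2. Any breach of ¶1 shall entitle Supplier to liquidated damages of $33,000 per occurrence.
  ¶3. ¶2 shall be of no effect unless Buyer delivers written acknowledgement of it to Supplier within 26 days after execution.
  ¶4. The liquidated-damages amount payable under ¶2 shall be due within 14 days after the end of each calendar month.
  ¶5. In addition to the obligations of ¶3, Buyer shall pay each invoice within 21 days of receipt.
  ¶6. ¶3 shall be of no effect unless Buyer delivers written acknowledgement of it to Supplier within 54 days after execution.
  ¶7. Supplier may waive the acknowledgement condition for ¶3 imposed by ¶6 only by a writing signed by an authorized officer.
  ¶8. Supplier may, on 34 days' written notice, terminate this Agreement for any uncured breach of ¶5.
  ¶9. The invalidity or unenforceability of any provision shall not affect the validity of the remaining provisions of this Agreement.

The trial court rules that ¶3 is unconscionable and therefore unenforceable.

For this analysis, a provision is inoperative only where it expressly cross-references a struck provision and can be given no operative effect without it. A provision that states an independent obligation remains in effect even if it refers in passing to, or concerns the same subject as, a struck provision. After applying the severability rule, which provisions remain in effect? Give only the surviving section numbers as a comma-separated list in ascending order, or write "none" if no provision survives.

¶3 is struck. ¶6 has no operative effect of its own apart from ¶3 and is therefore inoperative. ¶7 operates only by reference to ¶6, so it falls with ¶6. Although ¶1 refers to ¶7, its operative terms do not depend on ¶7, so it remains in effect. Although ¶5 refers to ¶3, its operative terms do not depend on ¶3, so it remains in effect. ¶9 is a severability clause and preserves every provision that can still be given independent effect. ¶1, ¶2, ¶4, ¶5, ¶8, and ¶9 remain in effect.

1, 2, 4, 5, 8, 9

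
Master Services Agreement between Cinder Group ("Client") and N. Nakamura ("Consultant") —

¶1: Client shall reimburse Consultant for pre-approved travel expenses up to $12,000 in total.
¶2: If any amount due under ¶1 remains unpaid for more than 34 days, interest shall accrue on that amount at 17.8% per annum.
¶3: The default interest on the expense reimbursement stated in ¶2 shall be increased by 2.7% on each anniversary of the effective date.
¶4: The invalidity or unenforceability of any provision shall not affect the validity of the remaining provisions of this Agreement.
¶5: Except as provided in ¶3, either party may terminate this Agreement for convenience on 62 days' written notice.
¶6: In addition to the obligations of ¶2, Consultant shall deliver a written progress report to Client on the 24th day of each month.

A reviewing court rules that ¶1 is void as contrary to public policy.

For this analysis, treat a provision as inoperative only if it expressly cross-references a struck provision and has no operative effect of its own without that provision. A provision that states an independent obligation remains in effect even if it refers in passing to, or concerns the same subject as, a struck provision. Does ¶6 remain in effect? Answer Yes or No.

Yes

¶1 is struck. The whole of ¶2 is the default interest on the expense reimbursement, defined by reference to ¶1, so ¶2 cannot stand once ¶1 is removed. ¶3 does nothing except set the escalation of the default interest on the expense reimbursement by reference to ¶2; with ¶2 gone it has no independent effect and is inoperative. Although ¶6 refers to ¶2, its operative terms do not depend on ¶2, so it remains in effect. ¶5 mentions ¶3 but its own obligation stands independently of ¶3, so ¶5 is not affected. Under the severability clause in ¶4, the remaining provisions continue in force. ¶4, ¶5, and ¶6 remain in effect. ¶6 is among the surviving provisions, so the answer is yes.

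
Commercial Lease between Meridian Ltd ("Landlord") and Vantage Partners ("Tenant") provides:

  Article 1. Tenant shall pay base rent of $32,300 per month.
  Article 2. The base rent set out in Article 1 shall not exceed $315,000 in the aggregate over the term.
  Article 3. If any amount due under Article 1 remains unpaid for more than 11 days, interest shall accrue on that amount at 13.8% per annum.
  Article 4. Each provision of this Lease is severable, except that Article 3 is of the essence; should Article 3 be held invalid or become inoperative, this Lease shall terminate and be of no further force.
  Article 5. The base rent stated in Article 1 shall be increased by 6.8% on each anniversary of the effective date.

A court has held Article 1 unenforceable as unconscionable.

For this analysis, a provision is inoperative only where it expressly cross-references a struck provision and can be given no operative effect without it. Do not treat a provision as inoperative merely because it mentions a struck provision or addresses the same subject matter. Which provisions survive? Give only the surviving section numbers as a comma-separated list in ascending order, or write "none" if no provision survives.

Article 1 is struck. Article 2 does nothing except set the aggregate cap on the base rent by reference to Article 1; with Article 1 gone it has no independent effect and is inoperative. Article 3 has no operative effect of its own apart from Article 1 and is therefore inoperative. The whole of Article 5 is the escalation of the base rent, defined by reference to Article 1, so Article 5 cannot stand once Article 1 is removed. Article 4 makes Article 3 an essential term, and Article 3 has been rendered inoperative by the cascade; under Article 4, the entire Lease is therefore void. No provision of the Lease survives.

none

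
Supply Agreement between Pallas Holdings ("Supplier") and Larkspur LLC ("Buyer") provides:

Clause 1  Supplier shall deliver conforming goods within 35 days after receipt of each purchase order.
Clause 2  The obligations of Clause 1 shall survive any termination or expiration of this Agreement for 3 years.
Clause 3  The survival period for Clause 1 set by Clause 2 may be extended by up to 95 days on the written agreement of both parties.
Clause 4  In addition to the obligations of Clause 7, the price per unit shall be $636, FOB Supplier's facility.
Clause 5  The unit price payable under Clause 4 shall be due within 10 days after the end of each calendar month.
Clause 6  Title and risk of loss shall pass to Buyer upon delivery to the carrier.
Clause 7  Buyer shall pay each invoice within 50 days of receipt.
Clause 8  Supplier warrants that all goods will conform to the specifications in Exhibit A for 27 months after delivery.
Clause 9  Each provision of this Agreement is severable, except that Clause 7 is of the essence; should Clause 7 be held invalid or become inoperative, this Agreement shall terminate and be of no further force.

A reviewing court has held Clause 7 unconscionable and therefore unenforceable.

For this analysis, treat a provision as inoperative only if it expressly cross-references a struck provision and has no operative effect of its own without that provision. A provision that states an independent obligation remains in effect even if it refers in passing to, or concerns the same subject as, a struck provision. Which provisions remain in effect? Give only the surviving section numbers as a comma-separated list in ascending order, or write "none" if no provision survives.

none

Clause 7 is struck. No other provision's operative terms depend on Clause 7. Clause 9 makes Clause 7 an essential term, and Clause 7 is the provision held invalid; under Clause 9, the entire Agreement is therefore void. No provision of the Agreement survives.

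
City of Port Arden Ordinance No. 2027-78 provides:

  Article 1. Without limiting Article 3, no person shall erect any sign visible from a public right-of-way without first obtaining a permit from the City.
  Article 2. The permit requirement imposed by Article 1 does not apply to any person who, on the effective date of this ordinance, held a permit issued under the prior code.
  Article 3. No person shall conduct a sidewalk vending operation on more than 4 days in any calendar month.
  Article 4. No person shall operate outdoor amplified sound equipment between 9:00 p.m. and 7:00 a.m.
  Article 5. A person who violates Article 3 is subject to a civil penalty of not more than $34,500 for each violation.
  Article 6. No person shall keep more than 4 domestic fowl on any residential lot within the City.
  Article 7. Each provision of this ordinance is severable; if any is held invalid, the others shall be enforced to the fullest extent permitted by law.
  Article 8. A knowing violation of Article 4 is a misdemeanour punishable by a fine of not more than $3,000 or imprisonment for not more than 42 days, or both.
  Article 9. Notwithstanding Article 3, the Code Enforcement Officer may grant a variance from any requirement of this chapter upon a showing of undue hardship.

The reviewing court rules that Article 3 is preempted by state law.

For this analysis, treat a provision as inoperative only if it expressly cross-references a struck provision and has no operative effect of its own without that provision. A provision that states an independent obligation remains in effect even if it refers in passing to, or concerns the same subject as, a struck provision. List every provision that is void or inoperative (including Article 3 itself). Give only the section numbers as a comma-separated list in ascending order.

3, 5

Article 3 is struck. Article 5 operates only by reference to Article 3, so it falls with Article 3. Article 1 mentions Article 3 but its own obligation stands independently of Article 3, so Article 1 is not affected. Article 9 mentions Article 3 but its own obligation stands independently of Article 3, so Article 9 is not affected. Article 7 is a severability clause and preserves every provision that can still be given independent effect. That leaves Article 1, Article 2, Article 4, Article 6, Article 7, Article 8, and Article 9 in effect.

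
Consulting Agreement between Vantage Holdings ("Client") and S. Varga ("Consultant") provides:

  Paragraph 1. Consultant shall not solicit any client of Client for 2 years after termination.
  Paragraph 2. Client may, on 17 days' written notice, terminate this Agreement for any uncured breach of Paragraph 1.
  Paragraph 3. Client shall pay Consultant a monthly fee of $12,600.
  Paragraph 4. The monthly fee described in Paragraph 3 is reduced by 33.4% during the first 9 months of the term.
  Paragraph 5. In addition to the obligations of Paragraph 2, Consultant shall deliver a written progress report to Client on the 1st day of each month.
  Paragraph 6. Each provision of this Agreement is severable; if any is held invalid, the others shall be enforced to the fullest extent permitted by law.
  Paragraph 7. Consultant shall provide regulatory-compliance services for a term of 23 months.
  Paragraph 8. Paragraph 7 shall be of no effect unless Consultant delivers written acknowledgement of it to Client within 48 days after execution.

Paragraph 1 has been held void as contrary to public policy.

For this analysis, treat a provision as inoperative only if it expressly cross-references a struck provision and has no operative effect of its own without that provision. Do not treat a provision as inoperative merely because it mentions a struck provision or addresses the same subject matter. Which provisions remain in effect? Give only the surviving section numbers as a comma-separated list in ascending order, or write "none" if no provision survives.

3, 4, 5, 6, 7, 8

Paragraph 1 is struck. Paragraph 2 merely fixes the termination right for breach of Paragraph 1; with Paragraph 1 gone it has nothing to operate on and falls away. Paragraph 5 mentions Paragraph 2 but its own obligation stands independently of Paragraph 2, so Paragraph 5 is not affected. Under the severability clause in Paragraph 6, the remaining provisions continue in force. That leaves Paragraph 3, Paragraph 4, Paragraph 5, Paragraph 6, Paragraph 7, and Paragraph 8 in effect.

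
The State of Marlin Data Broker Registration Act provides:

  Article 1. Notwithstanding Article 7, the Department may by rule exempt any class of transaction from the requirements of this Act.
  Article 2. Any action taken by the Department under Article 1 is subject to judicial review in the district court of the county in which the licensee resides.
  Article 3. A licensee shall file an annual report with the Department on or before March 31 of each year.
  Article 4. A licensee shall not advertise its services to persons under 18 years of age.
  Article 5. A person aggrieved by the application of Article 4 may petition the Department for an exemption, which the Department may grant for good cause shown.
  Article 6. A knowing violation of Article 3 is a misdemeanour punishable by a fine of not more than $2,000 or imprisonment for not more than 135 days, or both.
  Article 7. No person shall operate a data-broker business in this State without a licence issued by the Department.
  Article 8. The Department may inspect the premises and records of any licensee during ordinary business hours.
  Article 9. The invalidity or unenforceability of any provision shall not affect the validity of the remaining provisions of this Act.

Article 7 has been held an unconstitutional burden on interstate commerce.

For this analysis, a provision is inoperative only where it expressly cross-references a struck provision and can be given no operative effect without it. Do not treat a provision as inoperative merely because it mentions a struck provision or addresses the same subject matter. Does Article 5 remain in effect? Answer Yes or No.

Yes

Article 7 is struck. Although Article 1 refers to Article 7, its operative terms do not depend on Article 7, so it remains in effect. No other provision's operative terms depend on Article 7. Under the severability clause in Article 9, the remaining provisions continue in force. Article 1, Article 2, Article 3, Article 4, Article 5, Article 6, Article 8, and Article 9 remain in effect. Article 5 is among the surviving provisions, so the answer is yes.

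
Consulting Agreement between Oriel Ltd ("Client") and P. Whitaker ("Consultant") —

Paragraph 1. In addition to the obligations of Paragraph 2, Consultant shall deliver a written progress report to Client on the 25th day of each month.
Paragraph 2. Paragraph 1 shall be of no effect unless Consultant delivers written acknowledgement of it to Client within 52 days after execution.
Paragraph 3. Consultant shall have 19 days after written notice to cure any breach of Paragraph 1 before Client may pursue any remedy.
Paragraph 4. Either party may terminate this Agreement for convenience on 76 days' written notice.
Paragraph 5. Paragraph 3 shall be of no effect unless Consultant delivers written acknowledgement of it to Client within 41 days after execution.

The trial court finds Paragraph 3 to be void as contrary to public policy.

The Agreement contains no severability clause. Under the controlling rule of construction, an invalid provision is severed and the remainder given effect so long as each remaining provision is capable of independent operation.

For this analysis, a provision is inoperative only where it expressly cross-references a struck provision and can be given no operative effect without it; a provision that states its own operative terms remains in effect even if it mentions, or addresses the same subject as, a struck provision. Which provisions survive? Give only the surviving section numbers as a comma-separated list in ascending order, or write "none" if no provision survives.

Paragraph 3 is struck. Paragraph 5 has no operative effect of its own apart from Paragraph 3 and is therefore inoperative. With no severability clause, the stated default rule severs what cannot stand and enforces each remaining provision that can operate on its own. That leaves Paragraph 1, Paragraph 2, and Paragraph 4 in effect.

1, 2, 4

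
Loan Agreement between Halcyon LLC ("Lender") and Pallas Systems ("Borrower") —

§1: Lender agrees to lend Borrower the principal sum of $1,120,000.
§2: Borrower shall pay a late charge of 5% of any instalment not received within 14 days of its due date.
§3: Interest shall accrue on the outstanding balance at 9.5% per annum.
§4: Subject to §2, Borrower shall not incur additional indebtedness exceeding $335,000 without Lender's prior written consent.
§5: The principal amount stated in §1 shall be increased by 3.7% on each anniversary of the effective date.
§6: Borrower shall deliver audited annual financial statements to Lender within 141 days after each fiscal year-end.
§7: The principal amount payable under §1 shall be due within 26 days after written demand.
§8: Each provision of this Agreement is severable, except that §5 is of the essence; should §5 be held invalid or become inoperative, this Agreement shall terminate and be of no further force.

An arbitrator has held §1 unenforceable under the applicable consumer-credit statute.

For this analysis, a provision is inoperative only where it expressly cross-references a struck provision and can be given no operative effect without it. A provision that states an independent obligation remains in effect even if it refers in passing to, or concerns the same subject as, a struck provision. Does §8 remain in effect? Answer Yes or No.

No

§1 is struck. §5 has no operative effect of its own apart from §1 and is therefore inoperative. The whole of §7 is the payment deadline for the principal amount, defined by reference to §1, so §7 cannot stand once §1 is removed. §8 makes §5 an essential term, and §5 has been rendered inoperative by the cascade; under §8, the entire Agreement is therefore void. No provision of the Agreement survives. §8 is among the inoperative provisions, so the answer is no.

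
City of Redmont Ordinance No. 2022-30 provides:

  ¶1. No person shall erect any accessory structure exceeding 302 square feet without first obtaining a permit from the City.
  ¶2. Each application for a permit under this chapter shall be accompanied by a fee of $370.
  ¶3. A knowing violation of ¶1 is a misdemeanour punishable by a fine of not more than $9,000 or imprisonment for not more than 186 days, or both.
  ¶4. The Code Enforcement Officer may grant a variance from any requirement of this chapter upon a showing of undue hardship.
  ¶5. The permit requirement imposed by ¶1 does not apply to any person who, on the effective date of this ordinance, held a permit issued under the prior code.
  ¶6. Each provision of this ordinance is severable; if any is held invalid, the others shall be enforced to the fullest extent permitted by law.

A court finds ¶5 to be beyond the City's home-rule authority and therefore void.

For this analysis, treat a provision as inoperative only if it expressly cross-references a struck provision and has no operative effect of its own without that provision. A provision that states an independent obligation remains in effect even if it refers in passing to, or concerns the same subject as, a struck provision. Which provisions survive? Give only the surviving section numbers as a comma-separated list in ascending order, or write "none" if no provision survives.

¶5 is struck. No other provision's operative terms depend on ¶5. Under the severability clause in ¶6, the remaining provisions continue in force. The provisions still in force are ¶1, ¶2, ¶3, ¶4, and ¶6.

1, 2, 3, 4, 6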